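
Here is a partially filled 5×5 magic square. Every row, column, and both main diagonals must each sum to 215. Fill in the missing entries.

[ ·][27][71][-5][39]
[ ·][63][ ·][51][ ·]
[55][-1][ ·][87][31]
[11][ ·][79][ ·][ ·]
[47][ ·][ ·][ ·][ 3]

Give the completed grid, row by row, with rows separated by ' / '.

83 27 71 -5 39 / 19 63 7 51 75 / 55 -1 43 87 31 / 11 35 79 23 67 / 47 91 15 59 3

Row 1: 27 + 71 + (-5) + 39 + ? = 215, so (1,1) = 83.
From row 3, 215 − (55 + (-1) + 87 + 31) gives (3,3) = 43.
Column 1 needs 215; the known cells sum to 196, so (2,1) = 19.
Main diagonal: 83 + 63 + 43 + 3 + ? = 215, so (4,4) = 23.
Using anti-diagonal: 39 + 51 + 43 + 47 + ? → (4,2) = 215 − 180 = 35.
The remaining cell in row 4 is (4,5) = 215 − 148 = 67.
Column 2: 27 + 63 + (-1) + 35 + ? = 215, so (5,2) = 91.
The remaining cell in column 4 is (5,4) = 215 − 156 = 59.
Column 5 needs 215; the known cells sum to 140, so (2,5) = 75.
Row 2: 19 + 63 + 51 + 75 + ? = 215, so (2,3) = 7.
Row 5 needs 215; the known cells sum to 200, so (5,3) = 15.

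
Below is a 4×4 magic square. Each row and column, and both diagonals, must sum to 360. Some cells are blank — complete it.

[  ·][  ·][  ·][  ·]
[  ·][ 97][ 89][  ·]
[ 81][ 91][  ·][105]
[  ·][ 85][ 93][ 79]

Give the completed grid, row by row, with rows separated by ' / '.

Row 3 needs 360; the known cells sum to 277, so (3,3) = 83.
Row 4 must total 360; the given cells sum to 257, so (4,1) = 103.
Column 2 must total 360; the given cells sum to 273, so (1,2) = 87.
Column 3 must total 360; the given cells sum to 265, so (1,3) = 95.
The remaining cell in main diagonal is (1,1) = 360 − 259 = 101.
Using anti-diagonal: 89 + 91 + 103 + ? → (1,4) = 360 − 283 = 77.
Column 1 must total 360; the given cells sum to 285, so (2,1) = 75.
Column 4 must total 360; the given cells sum to 261, so (2,4) = 99.

101 87 95 77 / 75 97 89 99 / 81 91 83 105 / 103 85 93 79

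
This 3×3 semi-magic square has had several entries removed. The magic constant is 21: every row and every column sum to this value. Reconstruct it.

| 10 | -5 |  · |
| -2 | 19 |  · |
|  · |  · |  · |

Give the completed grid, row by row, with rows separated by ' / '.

Row 1 needs 21; the known cells sum to 5, so (1,3) = 16.
Using row 2: -2 + 19 + ? → (2,3) = 21 − 17 = 4.
Column 1 must total 21; the given cells sum to 8, so (3,1) = 13.
Using column 2: -5 + 19 + ? → (3,2) = 21 − 14 = 7.
From column 3, 21 − (16 + 4) gives (3,3) = 1.

10 -5 16 / -2 19 4 / 13 7 1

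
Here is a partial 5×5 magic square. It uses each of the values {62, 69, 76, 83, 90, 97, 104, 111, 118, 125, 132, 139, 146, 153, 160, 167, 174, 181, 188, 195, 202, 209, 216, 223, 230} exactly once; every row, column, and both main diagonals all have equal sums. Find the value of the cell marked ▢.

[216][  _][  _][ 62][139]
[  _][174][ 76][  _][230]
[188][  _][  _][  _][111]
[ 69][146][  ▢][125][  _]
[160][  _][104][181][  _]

The 25 entries sum to 3650, so each line sums to 3650/5 = 730.
Column 1: 216 + 188 + 69 + 160 + ? = 730, so (2,1) = 97.
Row 2 needs 730; the known cells sum to 577, so (2,4) = 153.
Column 4 needs 730; the known cells sum to 521, so (3,4) = 209.
Anti-diagonal must total 730; the given cells sum to 598, so (3,3) = 132.
Row 3 needs 730; the known cells sum to 640, so (3,2) = 90.
The remaining cell in main diagonal is (5,5) = 730 − 647 = 83.
Row 5 must total 730; the given cells sum to 528, so (5,2) = 202.
Column 2 needs 730; the known cells sum to 612, so (1,2) = 118.
Using column 5: 139 + 230 + 111 + 83 + ? → (4,5) = 730 − 563 = 167.
Row 1 needs 730; the known cells sum to 535, so (1,3) = 195.
From row 4, 730 − (69 + 146 + 125 + 167) gives (4,3) = 223.

223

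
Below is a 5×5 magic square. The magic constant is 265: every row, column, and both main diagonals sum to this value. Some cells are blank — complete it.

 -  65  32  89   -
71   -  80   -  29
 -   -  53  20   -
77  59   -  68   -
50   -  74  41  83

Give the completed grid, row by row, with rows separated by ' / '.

Using row 5: 50 + 74 + 41 + 83 + ? → (5,2) = 265 − 248 = 17.
Column 3 needs 265; the known cells sum to 239, so (4,3) = 26.
Column 4 needs 265; the known cells sum to 218, so (2,4) = 47.
Anti-diagonal: 47 + 53 + 59 + 50 + ? = 265, so (1,5) = 56.
Row 1 needs 265; the known cells sum to 242, so (1,1) = 23.
Row 2: 71 + 80 + 47 + 29 + ? = 265, so (2,2) = 38.
Using row 4: 77 + 59 + 26 + 68 + ? → (4,5) = 265 − 230 = 35.
Column 1 needs 265; the known cells sum to 221, so (3,1) = 44.
Using column 2: 65 + 38 + 59 + 17 + ? → (3,2) = 265 − 179 = 86.
Column 5 needs 265; the known cells sum to 203, so (3,5) = 62.

23 65 32 89 56 / 71 38 80 47 29 / 44 86 53 20 62 / 77 59 26 68 35 / 50 17 74 41 83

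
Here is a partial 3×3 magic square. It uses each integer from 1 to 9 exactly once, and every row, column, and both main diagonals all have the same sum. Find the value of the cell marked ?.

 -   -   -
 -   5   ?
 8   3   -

9

The entries are 1 through 9, which sum to 45, so each line sums to 45/3 = 15.
Using row 3: 8 + 3 + ? → (3,3) = 15 − 11 = 4.
Using column 2: 5 + 3 + ? → (1,2) = 15 − 8 = 7.
From main diagonal, 15 − (5 + 4) gives (1,1) = 6.
Anti-diagonal: 5 + 8 + ? = 15, so (1,3) = 2.
Column 1: 6 + 8 + ? = 15, so (2,1) = 1.
Using column 3: 2 + 4 + ? → (2,3) = 15 − 6 = 9.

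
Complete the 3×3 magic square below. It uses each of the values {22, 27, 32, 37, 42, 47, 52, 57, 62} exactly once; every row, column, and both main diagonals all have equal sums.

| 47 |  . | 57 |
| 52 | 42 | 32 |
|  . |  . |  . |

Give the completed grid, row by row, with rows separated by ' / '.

47 22 57 / 52 42 32 / 27 62 37

The 9 entries sum to 378, so each line sums to 378/3 = 126.
The remaining cell in row 1 is (1,2) = 126 − 104 = 22.
Column 1 needs 126; the known cells sum to 99, so (3,1) = 27.
Column 2 must total 126; the given cells sum to 64, so (3,2) = 62.
From column 3, 126 − (57 + 32) gives (3,3) = 37.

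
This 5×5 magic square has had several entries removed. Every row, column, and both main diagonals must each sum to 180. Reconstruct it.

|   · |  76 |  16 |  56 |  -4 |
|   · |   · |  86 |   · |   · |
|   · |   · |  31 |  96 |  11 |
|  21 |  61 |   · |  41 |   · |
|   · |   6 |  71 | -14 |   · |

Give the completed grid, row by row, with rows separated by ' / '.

36 76 16 56 -4 / -19 46 86 1 66 / 51 -9 31 96 11 / 21 61 -24 41 81 / 91 6 71 -14 26

Row 1 must total 180; the given cells sum to 144, so (1,1) = 36.
Column 3 needs 180; the known cells sum to 204, so (4,3) = -24.
Column 4 must total 180; the given cells sum to 179, so (2,4) = 1.
Anti-diagonal: -4 + 1 + 31 + 61 + ? = 180, so (5,1) = 91.
Row 4: 21 + 61 + (-24) + 41 + ? = 180, so (4,5) = 81.
From row 5, 180 − (91 + 6 + 71 + (-14)) gives (5,5) = 26.
Column 5: -4 + 11 + 81 + 26 + ? = 180, so (2,5) = 66.
Main diagonal must total 180; the given cells sum to 134, so (2,2) = 46.
Using row 2: 46 + 86 + 1 + 66 + ? → (2,1) = 180 − 199 = -19.
From column 1, 180 − (36 + (-19) + 21 + 91) gives (3,1) = 51.
Column 2: 76 + 46 + 61 + 6 + ? = 180, so (3,2) = -9.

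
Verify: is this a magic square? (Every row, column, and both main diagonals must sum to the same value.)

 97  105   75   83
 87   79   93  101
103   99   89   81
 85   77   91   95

Row 1: 97 + 105 + 75 + 83 = 360.
Row 2: 87 + 79 + 93 + 101 = 360.
Row 3: 103 + 99 + 89 + 81 = 372.
Row 4: 85 + 77 + 91 + 95 = 348.
Column 1: 97 + 87 + 103 + 85 = 372.
Column 2: 105 + 79 + 99 + 77 = 360.
Column 3: 75 + 93 + 89 + 91 = 348.
Column 4: 83 + 101 + 81 + 95 = 360.
Main diagonal: 97 + 79 + 89 + 95 = 360.
Anti-diagonal: 83 + 93 + 99 + 85 = 360.

No — row 4 sums to 348 but column 2 sums to 360.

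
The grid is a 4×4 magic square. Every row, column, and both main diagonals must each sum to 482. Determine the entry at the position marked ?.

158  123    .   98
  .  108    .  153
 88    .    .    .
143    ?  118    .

Row 1: 158 + 123 + 98 + ? = 482, so (1,3) = 103.
Column 1 needs 482; the known cells sum to 389, so (2,1) = 93.
From row 2, 482 − (93 + 108 + 153) gives (2,3) = 128.
Column 3 needs 482; the known cells sum to 349, so (3,3) = 133.
Main diagonal: 158 + 108 + 133 + ? = 482, so (4,4) = 83.
Using anti-diagonal: 98 + 128 + 143 + ? → (3,2) = 482 − 369 = 113.
Using row 3: 88 + 113 + 133 + ? → (3,4) = 482 − 334 = 148.
From row 4, 482 − (143 + 118 + 83) gives (4,2) = 138.

138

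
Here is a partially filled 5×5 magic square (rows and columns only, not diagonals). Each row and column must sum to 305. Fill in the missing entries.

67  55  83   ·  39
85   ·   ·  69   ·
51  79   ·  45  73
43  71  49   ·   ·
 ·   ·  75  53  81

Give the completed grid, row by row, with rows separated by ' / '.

From row 1, 305 − (67 + 55 + 83 + 39) gives (1,4) = 61.
The remaining cell in row 3 is (3,3) = 305 − 248 = 57.
From column 1, 305 − (67 + 85 + 51 + 43) gives (5,1) = 59.
Using column 3: 83 + 57 + 49 + 75 + ? → (2,3) = 305 − 264 = 41.
The remaining cell in column 4 is (4,4) = 305 − 228 = 77.
From row 4, 305 − (43 + 71 + 49 + 77) gives (4,5) = 65.
Row 5 must total 305; the given cells sum to 268, so (5,2) = 37.
The remaining cell in column 2 is (2,2) = 305 − 242 = 63.
The remaining cell in column 5 is (2,5) = 305 − 258 = 47.

67 55 83 61 39 / 85 63 41 69 47 / 51 79 57 45 73 / 43 71 49 77 65 / 59 37 75 53 81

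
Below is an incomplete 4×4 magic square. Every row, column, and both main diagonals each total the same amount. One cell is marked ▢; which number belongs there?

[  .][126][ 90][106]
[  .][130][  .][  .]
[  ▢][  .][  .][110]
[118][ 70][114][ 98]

122

Row 4 is complete and sums to 400; that is the magic constant.
From row 1, 400 − (126 + 90 + 106) gives (1,1) = 78.
The remaining cell in column 2 is (3,2) = 400 − 326 = 74.
Using column 4: 106 + 110 + 98 + ? → (2,4) = 400 − 314 = 86.
Main diagonal: 78 + 130 + 98 + ? = 400, so (3,3) = 94.
From anti-diagonal, 400 − (106 + 74 + 118) gives (2,3) = 102.
Row 2 must total 400; the given cells sum to 318, so (2,1) = 82.
Using row 3: 74 + 94 + 110 + ? → (3,1) = 400 − 278 = 122.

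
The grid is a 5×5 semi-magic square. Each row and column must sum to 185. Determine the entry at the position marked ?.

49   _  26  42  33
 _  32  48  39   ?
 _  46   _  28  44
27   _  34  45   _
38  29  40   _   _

Using row 1: 49 + 26 + 42 + 33 + ? → (1,2) = 185 − 150 = 35.
From column 2, 185 − (35 + 32 + 46 + 29) gives (4,2) = 43.
Using column 3: 26 + 48 + 34 + 40 + ? → (3,3) = 185 − 148 = 37.
Column 4 must total 185; the given cells sum to 154, so (5,4) = 31.
Using row 3: 46 + 37 + 28 + 44 + ? → (3,1) = 185 − 155 = 30.
Row 4 must total 185; the given cells sum to 149, so (4,5) = 36.
The remaining cell in row 5 is (5,5) = 185 − 138 = 47.
Column 1: 49 + 30 + 27 + 38 + ? = 185, so (2,1) = 41.
The remaining cell in column 5 is (2,5) = 185 − 160 = 25.

25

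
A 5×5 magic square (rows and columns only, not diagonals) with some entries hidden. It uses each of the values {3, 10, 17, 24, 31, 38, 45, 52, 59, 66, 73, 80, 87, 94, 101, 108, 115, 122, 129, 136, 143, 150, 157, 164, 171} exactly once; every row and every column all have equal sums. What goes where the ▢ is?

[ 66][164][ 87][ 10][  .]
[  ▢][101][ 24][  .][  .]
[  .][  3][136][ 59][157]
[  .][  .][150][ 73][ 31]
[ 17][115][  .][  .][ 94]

143

The 25 entries sum to 2175, so each line sums to 2175/5 = 435.
Row 1: 66 + 164 + 87 + 10 + ? = 435, so (1,5) = 108.
Row 3 needs 435; the known cells sum to 355, so (3,1) = 80.
Column 2 must total 435; the given cells sum to 383, so (4,2) = 52.
Column 3: 87 + 24 + 136 + 150 + ? = 435, so (5,3) = 38.
Column 5 needs 435; the known cells sum to 390, so (2,5) = 45.
Using row 4: 52 + 150 + 73 + 31 + ? → (4,1) = 435 − 306 = 129.
The remaining cell in row 5 is (5,4) = 435 − 264 = 171.
The remaining cell in column 1 is (2,1) = 435 − 292 = 143.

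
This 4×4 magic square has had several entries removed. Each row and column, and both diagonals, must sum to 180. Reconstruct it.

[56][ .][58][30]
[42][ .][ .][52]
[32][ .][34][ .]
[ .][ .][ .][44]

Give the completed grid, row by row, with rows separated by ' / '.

56 36 58 30 / 42 46 40 52 / 32 60 34 54 / 50 38 48 44

Row 1 needs 180; the known cells sum to 144, so (1,2) = 36.
Column 1 needs 180; the known cells sum to 130, so (4,1) = 50.
Using column 4: 30 + 52 + 44 + ? → (3,4) = 180 − 126 = 54.
From main diagonal, 180 − (56 + 34 + 44) gives (2,2) = 46.
Row 2: 42 + 46 + 52 + ? = 180, so (2,3) = 40.
The remaining cell in row 3 is (3,2) = 180 − 120 = 60.
Column 2 must total 180; the given cells sum to 142, so (4,2) = 38.
Using column 3: 58 + 40 + 34 + ? → (4,3) = 180 − 132 = 48.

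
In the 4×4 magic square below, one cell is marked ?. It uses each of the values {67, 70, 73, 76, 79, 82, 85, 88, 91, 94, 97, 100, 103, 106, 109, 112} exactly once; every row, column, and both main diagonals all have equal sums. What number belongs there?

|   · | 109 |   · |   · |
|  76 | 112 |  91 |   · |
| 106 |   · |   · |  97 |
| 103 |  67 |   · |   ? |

The 16 entries sum to 1432, so each line sums to 1432/4 = 358.
The remaining cell in row 2 is (2,4) = 358 − 279 = 79.
Column 1 needs 358; the known cells sum to 285, so (1,1) = 73.
Column 2 needs 358; the known cells sum to 288, so (3,2) = 70.
From anti-diagonal, 358 − (91 + 70 + 103) gives (1,4) = 94.
Using row 1: 73 + 109 + 94 + ? → (1,3) = 358 − 276 = 82.
From row 3, 358 − (106 + 70 + 97) gives (3,3) = 85.
The remaining cell in column 3 is (4,3) = 358 − 258 = 100.
The remaining cell in column 4 is (4,4) = 358 − 270 = 88.

88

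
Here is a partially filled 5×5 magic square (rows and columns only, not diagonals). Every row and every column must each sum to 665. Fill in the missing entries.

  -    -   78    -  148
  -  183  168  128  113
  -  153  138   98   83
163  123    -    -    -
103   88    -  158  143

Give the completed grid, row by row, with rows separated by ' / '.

The remaining cell in row 2 is (2,1) = 665 − 592 = 73.
Row 3: 153 + 138 + 98 + 83 + ? = 665, so (3,1) = 193.
The remaining cell in row 5 is (5,3) = 665 − 492 = 173.
The remaining cell in column 1 is (1,1) = 665 − 532 = 133.
Column 2 must total 665; the given cells sum to 547, so (1,2) = 118.
Column 3 needs 665; the known cells sum to 557, so (4,3) = 108.
The remaining cell in column 5 is (4,5) = 665 − 487 = 178.
Row 1: 133 + 118 + 78 + 148 + ? = 665, so (1,4) = 188.
The remaining cell in row 4 is (4,4) = 665 − 572 = 93.

133 118 78 188 148 / 73 183 168 128 113 / 193 153 138 98 83 / 163 123 108 93 178 / 103 88 173 158 143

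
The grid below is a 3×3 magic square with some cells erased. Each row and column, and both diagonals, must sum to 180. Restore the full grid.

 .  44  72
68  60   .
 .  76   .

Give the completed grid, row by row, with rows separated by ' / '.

Row 1 needs 180; the known cells sum to 116, so (1,1) = 64.
Row 2: 68 + 60 + ? = 180, so (2,3) = 52.
Column 1 needs 180; the known cells sum to 132, so (3,1) = 48.
From column 3, 180 − (72 + 52) gives (3,3) = 56.

64 44 72 / 68 60 52 / 48 76 56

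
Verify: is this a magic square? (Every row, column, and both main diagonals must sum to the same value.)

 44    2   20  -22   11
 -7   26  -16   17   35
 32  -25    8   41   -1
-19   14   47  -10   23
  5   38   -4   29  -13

Row 1: 44 + 2 + 20 + (-22) + 11 = 55.
Row 2: -7 + 26 + (-16) + 17 + 35 = 55.
Row 3: 32 + (-25) + 8 + 41 + (-1) = 55.
Row 4: -19 + 14 + 47 + (-10) + 23 = 55.
Row 5: 5 + 38 + (-4) + 29 + (-13) = 55.
Column 1: 44 + (-7) + 32 + (-19) + 5 = 55.
Column 2: 2 + 26 + (-25) + 14 + 38 = 55.
Column 3: 20 + (-16) + 8 + 47 + (-4) = 55.
Column 4: -22 + 17 + 41 + (-10) + 29 = 55.
Column 5: 11 + 35 + (-1) + 23 + (-13) = 55.
Main diagonal: 44 + 26 + 8 + (-10) + (-13) = 55.
Anti-diagonal: 11 + 17 + 8 + 14 + 5 = 55.
All lines sum to 55.

Yes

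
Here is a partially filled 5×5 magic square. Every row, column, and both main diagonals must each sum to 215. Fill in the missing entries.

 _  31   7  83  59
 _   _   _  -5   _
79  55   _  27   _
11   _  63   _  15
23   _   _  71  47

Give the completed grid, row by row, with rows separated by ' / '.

35 31 7 83 59 / 67 43 19 -5 91 / 79 55 51 27 3 / 11 87 63 39 15 / 23 -1 75 71 47

Row 1 must total 215; the given cells sum to 180, so (1,1) = 35.
The remaining cell in column 1 is (2,1) = 215 − 148 = 67.
Column 4 must total 215; the given cells sum to 176, so (4,4) = 39.
From row 4, 215 − (11 + 63 + 39 + 15) gives (4,2) = 87.
The remaining cell in anti-diagonal is (3,3) = 215 − 164 = 51.
From row 3, 215 − (79 + 55 + 51 + 27) gives (3,5) = 3.
The remaining cell in column 5 is (2,5) = 215 − 124 = 91.
Main diagonal: 35 + 51 + 39 + 47 + ? = 215, so (2,2) = 43.
Row 2 must total 215; the given cells sum to 196, so (2,3) = 19.
Using column 2: 31 + 43 + 55 + 87 + ? → (5,2) = 215 − 216 = -1.
Using column 3: 7 + 19 + 51 + 63 + ? → (5,3) = 215 − 140 = 75.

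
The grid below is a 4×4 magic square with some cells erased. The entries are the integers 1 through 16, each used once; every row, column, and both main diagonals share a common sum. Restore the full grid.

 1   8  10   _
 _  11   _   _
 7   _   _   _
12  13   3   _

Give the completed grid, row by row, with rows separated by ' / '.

The entries are 1 through 16, which sum to 136, so each line sums to 136/4 = 34.
Row 1 needs 34; the known cells sum to 19, so (1,4) = 15.
Row 4 must total 34; the given cells sum to 28, so (4,4) = 6.
From column 1, 34 − (1 + 7 + 12) gives (2,1) = 14.
Column 2 needs 34; the known cells sum to 32, so (3,2) = 2.
Using main diagonal: 1 + 11 + 6 + ? → (3,3) = 34 − 18 = 16.
Anti-diagonal: 15 + 2 + 12 + ? = 34, so (2,3) = 5.
Row 2: 14 + 11 + 5 + ? = 34, so (2,4) = 4.
Row 3 must total 34; the given cells sum to 25, so (3,4) = 9.

1 8 10 15 / 14 11 5 4 / 7 2 16 9 / 12 13 3 6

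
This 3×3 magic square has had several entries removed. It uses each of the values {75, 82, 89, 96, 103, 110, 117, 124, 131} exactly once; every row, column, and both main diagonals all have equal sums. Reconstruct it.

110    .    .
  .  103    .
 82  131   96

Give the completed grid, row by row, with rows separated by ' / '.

The 9 entries sum to 927, so each line sums to 927/3 = 309.
The remaining cell in column 1 is (2,1) = 309 − 192 = 117.
Using column 2: 103 + 131 + ? → (1,2) = 309 − 234 = 75.
The remaining cell in anti-diagonal is (1,3) = 309 − 185 = 124.
Using row 2: 117 + 103 + ? → (2,3) = 309 − 220 = 89.

110 75 124 / 117 103 89 / 82 131 96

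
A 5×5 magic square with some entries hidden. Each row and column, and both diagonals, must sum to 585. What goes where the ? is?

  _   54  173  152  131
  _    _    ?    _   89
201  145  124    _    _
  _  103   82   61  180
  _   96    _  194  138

166

Row 1 must total 585; the given cells sum to 510, so (1,1) = 75.
Using row 4: 103 + 82 + 61 + 180 + ? → (4,1) = 585 − 426 = 159.
Column 2 needs 585; the known cells sum to 398, so (2,2) = 187.
Using column 5: 131 + 89 + 180 + 138 + ? → (3,5) = 585 − 538 = 47.
Row 3 must total 585; the given cells sum to 517, so (3,4) = 68.
Column 4 needs 585; the known cells sum to 475, so (2,4) = 110.
Using anti-diagonal: 131 + 110 + 124 + 103 + ? → (5,1) = 585 − 468 = 117.
Row 5 needs 585; the known cells sum to 545, so (5,3) = 40.
Column 1 needs 585; the known cells sum to 552, so (2,1) = 33.
The remaining cell in column 3 is (2,3) = 585 − 419 = 166.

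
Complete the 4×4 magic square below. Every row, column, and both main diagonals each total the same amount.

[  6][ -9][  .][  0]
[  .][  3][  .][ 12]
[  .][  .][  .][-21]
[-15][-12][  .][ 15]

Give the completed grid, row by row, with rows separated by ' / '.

Column 4 is already complete: 0 + 12 + -21 + 15 = 6, so that is the magic constant.
The remaining cell in row 1 is (1,3) = 6 − (-3) = 9.
Using row 4: -15 + (-12) + 15 + ? → (4,3) = 6 − (-12) = 18.
From column 2, 6 − (-9 + 3 + (-12)) gives (3,2) = 24.
Using main diagonal: 6 + 3 + 15 + ? → (3,3) = 6 − 24 = -18.
Anti-diagonal must total 6; the given cells sum to 9, so (2,3) = -3.
Row 2 needs 6; the known cells sum to 12, so (2,1) = -6.
From row 3, 6 − (24 + (-18) + (-21)) gives (3,1) = 21.

6 -9 9 0 / -6 3 -3 12 / 21 24 -18 -21 / -15 -12 18 15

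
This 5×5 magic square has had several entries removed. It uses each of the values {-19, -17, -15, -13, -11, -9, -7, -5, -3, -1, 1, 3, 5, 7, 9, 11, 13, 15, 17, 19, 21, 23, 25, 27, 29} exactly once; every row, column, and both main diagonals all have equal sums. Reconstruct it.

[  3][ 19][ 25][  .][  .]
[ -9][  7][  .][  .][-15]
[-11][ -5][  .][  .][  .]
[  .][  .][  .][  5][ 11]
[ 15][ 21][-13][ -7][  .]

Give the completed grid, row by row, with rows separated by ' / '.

The 25 entries sum to 125, so each line sums to 125/5 = 25.
The remaining cell in row 5 is (5,5) = 25 − 16 = 9.
Using column 1: 3 + (-9) + (-11) + 15 + ? → (4,1) = 25 − (-2) = 27.
Using column 2: 19 + 7 + (-5) + 21 + ? → (4,2) = 25 − 42 = -17.
Main diagonal must total 25; the given cells sum to 24, so (3,3) = 1.
The remaining cell in row 4 is (4,3) = 25 − 26 = -1.
The remaining cell in column 3 is (2,3) = 25 − 12 = 13.
From row 2, 25 − (-9 + 7 + 13 + (-15)) gives (2,4) = 29.
Anti-diagonal needs 25; the known cells sum to 28, so (1,5) = -3.
The remaining cell in row 1 is (1,4) = 25 − 44 = -19.
The remaining cell in column 4 is (3,4) = 25 − 8 = 17.
Using column 5: -3 + (-15) + 11 + 9 + ? → (3,5) = 25 − 2 = 23.

3 19 25 -19 -3 / -9 7 13 29 -15 / -11 -5 1 17 23 / 27 -17 -1 5 11 / 15 21 -13 -7 9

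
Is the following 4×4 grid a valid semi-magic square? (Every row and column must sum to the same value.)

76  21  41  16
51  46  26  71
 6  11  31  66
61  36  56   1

Row 1: 76 + 21 + 41 + 16 = 154.
Row 2: 51 + 46 + 26 + 71 = 194.
Row 3: 6 + 11 + 31 + 66 = 114.
Row 4: 61 + 36 + 56 + 1 = 154.
Column 1: 76 + 51 + 6 + 61 = 194.
Column 2: 21 + 46 + 11 + 36 = 114.
Column 3: 41 + 26 + 31 + 56 = 154.
Column 4: 16 + 71 + 66 + 1 = 154.

No — column 2 sums to 114 but row 2 sums to 194.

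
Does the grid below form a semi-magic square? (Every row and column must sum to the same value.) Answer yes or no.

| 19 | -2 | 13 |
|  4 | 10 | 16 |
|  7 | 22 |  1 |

Row 1: 19 + (-2) + 13 = 30.
Row 2: 4 + 10 + 16 = 30.
Row 3: 7 + 22 + 1 = 30.
Column 1: 19 + 4 + 7 = 30.
Column 2: -2 + 10 + 22 = 30.
Column 3: 13 + 16 + 1 = 30.
All lines sum to 30.

Yes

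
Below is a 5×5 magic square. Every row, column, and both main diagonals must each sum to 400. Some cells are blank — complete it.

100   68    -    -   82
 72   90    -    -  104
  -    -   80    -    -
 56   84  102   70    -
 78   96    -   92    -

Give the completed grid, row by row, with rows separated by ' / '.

From row 4, 400 − (56 + 84 + 102 + 70) gives (4,5) = 88.
Column 1 needs 400; the known cells sum to 306, so (3,1) = 94.
Using column 2: 68 + 90 + 84 + 96 + ? → (3,2) = 400 − 338 = 62.
Main diagonal must total 400; the given cells sum to 340, so (5,5) = 60.
Using anti-diagonal: 82 + 80 + 84 + 78 + ? → (2,4) = 400 − 324 = 76.
Row 2 needs 400; the known cells sum to 342, so (2,3) = 58.
The remaining cell in row 5 is (5,3) = 400 − 326 = 74.
From column 3, 400 − (58 + 80 + 102 + 74) gives (1,3) = 86.
Column 5: 82 + 104 + 88 + 60 + ? = 400, so (3,5) = 66.
Row 1 must total 400; the given cells sum to 336, so (1,4) = 64.
The remaining cell in row 3 is (3,4) = 400 − 302 = 98.

100 68 86 64 82 / 72 90 58 76 104 / 94 62 80 98 66 / 56 84 102 70 88 / 78 96 74 92 60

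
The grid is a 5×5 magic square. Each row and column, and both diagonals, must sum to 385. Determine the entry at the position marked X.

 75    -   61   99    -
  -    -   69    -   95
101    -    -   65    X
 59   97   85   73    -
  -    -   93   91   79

Row 4: 59 + 97 + 85 + 73 + ? = 385, so (4,5) = 71.
Column 3 needs 385; the known cells sum to 308, so (3,3) = 77.
The remaining cell in column 4 is (2,4) = 385 − 328 = 57.
From main diagonal, 385 − (75 + 77 + 73 + 79) gives (2,2) = 81.
From row 2, 385 − (81 + 69 + 57 + 95) gives (2,1) = 83.
Column 1 must total 385; the given cells sum to 318, so (5,1) = 67.
Using anti-diagonal: 57 + 77 + 97 + 67 + ? → (1,5) = 385 − 298 = 87.
Row 1 must total 385; the given cells sum to 322, so (1,2) = 63.
The remaining cell in row 5 is (5,2) = 385 − 330 = 55.
Column 2: 63 + 81 + 97 + 55 + ? = 385, so (3,2) = 89.
From column 5, 385 − (87 + 95 + 71 + 79) gives (3,5) = 53.

53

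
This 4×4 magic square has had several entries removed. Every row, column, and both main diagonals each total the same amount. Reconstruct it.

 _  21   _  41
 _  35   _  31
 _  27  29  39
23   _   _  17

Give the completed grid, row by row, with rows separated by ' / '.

47 21 19 41 / 25 35 37 31 / 33 27 29 39 / 23 45 43 17

Column 4 is already complete: 41 + 31 + 39 + 17 = 128, so that is the magic constant.
From row 3, 128 − (27 + 29 + 39) gives (3,1) = 33.
From column 2, 128 − (21 + 35 + 27) gives (4,2) = 45.
From main diagonal, 128 − (35 + 29 + 17) gives (1,1) = 47.
Anti-diagonal must total 128; the given cells sum to 91, so (2,3) = 37.
Row 1 needs 128; the known cells sum to 109, so (1,3) = 19.
Row 2 needs 128; the known cells sum to 103, so (2,1) = 25.
The remaining cell in row 4 is (4,3) = 128 − 85 = 43.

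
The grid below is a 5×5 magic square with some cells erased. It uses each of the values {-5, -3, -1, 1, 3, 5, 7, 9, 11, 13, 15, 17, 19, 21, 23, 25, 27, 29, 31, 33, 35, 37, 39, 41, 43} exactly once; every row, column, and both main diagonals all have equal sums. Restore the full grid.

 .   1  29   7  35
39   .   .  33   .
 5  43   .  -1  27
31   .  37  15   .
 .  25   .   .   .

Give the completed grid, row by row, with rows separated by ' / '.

23 1 29 7 35 / 39 17 -5 33 11 / 5 43 21 -1 27 / 31 9 37 15 3 / -3 25 13 41 19

The 25 entries sum to 475, so each line sums to 475/5 = 95.
Using row 1: 1 + 29 + 7 + 35 + ? → (1,1) = 95 − 72 = 23.
Row 3 needs 95; the known cells sum to 74, so (3,3) = 21.
Column 1 must total 95; the given cells sum to 98, so (5,1) = -3.
Column 4: 7 + 33 + (-1) + 15 + ? = 95, so (5,4) = 41.
Anti-diagonal needs 95; the known cells sum to 86, so (4,2) = 9.
The remaining cell in row 4 is (4,5) = 95 − 92 = 3.
Column 2 must total 95; the given cells sum to 78, so (2,2) = 17.
Using main diagonal: 23 + 17 + 21 + 15 + ? → (5,5) = 95 − 76 = 19.
Using row 5: -3 + 25 + 41 + 19 + ? → (5,3) = 95 − 82 = 13.
Using column 3: 29 + 21 + 37 + 13 + ? → (2,3) = 95 − 100 = -5.
Using column 5: 35 + 27 + 3 + 19 + ? → (2,5) = 95 − 84 = 11.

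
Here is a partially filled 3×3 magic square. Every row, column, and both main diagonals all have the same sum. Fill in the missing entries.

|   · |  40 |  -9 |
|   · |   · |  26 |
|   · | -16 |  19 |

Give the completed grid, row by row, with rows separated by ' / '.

5 40 -9 / -2 12 26 / 33 -16 19

Column 3 is already complete: -9 + 26 + 19 = 36, so that is the magic constant.
Row 1 needs 36; the known cells sum to 31, so (1,1) = 5.
Row 3: -16 + 19 + ? = 36, so (3,1) = 33.
Column 1: 5 + 33 + ? = 36, so (2,1) = -2.
Column 2 needs 36; the known cells sum to 24, so (2,2) = 12.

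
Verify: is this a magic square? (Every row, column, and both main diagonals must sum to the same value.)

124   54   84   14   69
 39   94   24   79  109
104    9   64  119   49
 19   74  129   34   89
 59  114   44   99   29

Yes

Row 1: 124 + 54 + 84 + 14 + 69 = 345.
Row 2: 39 + 94 + 24 + 79 + 109 = 345.
Row 3: 104 + 9 + 64 + 119 + 49 = 345.
Row 4: 19 + 74 + 129 + 34 + 89 = 345.
Row 5: 59 + 114 + 44 + 99 + 29 = 345.
Column 1: 124 + 39 + 104 + 19 + 59 = 345.
Column 2: 54 + 94 + 9 + 74 + 114 = 345.
Column 3: 84 + 24 + 64 + 129 + 44 = 345.
Column 4: 14 + 79 + 119 + 34 + 99 = 345.
Column 5: 69 + 109 + 49 + 89 + 29 = 345.
Main diagonal: 124 + 94 + 64 + 34 + 29 = 345.
Anti-diagonal: 69 + 79 + 64 + 74 + 59 = 345.
All lines sum to 345.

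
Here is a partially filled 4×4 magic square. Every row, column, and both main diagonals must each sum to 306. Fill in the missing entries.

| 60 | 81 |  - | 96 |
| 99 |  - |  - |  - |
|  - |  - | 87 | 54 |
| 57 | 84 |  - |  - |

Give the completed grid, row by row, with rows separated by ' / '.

60 81 69 96 / 99 66 78 63 / 90 75 87 54 / 57 84 72 93

Row 1 needs 306; the known cells sum to 237, so (1,3) = 69.
From column 1, 306 − (60 + 99 + 57) gives (3,1) = 90.
Row 3: 90 + 87 + 54 + ? = 306, so (3,2) = 75.
From column 2, 306 − (81 + 75 + 84) gives (2,2) = 66.
Main diagonal: 60 + 66 + 87 + ? = 306, so (4,4) = 93.
The remaining cell in anti-diagonal is (2,3) = 306 − 228 = 78.
Using row 2: 99 + 66 + 78 + ? → (2,4) = 306 − 243 = 63.
Row 4 must total 306; the given cells sum to 234, so (4,3) = 72.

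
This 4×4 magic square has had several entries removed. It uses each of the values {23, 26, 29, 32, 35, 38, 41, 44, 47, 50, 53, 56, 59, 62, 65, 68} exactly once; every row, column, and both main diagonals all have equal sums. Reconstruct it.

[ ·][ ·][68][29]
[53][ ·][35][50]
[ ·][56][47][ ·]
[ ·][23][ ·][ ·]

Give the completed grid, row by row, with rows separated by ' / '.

26 59 68 29 / 53 44 35 50 / 41 56 47 38 / 62 23 32 65

The 16 entries sum to 728, so each line sums to 728/4 = 182.
The remaining cell in row 2 is (2,2) = 182 − 138 = 44.
The remaining cell in column 2 is (1,2) = 182 − 123 = 59.
Column 3: 68 + 35 + 47 + ? = 182, so (4,3) = 32.
The remaining cell in anti-diagonal is (4,1) = 182 − 120 = 62.
From row 1, 182 − (59 + 68 + 29) gives (1,1) = 26.
Row 4 must total 182; the given cells sum to 117, so (4,4) = 65.
From column 1, 182 − (26 + 53 + 62) gives (3,1) = 41.
From column 4, 182 − (29 + 50 + 65) gives (3,4) = 38.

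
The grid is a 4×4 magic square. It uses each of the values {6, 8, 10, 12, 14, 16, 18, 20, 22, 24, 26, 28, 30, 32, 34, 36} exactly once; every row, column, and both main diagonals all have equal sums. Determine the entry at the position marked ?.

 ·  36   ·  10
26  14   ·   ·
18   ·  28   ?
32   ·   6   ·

The 16 entries sum to 336, so each line sums to 336/4 = 84.
From column 1, 84 − (26 + 18 + 32) gives (1,1) = 8.
Using main diagonal: 8 + 14 + 28 + ? → (4,4) = 84 − 50 = 34.
The remaining cell in row 1 is (1,3) = 84 − 54 = 30.
Row 4 must total 84; the given cells sum to 72, so (4,2) = 12.
The remaining cell in column 2 is (3,2) = 84 − 62 = 22.
Column 3: 30 + 28 + 6 + ? = 84, so (2,3) = 20.
Row 2 needs 84; the known cells sum to 60, so (2,4) = 24.
Row 3 needs 84; the known cells sum to 68, so (3,4) = 16.

16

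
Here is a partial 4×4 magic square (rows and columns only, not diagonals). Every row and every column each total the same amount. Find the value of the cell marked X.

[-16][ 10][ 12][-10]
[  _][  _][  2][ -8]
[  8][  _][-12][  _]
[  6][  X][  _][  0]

-4

Row 1 is complete and sums to -4; that is the magic constant.
Column 1 must total -4; the given cells sum to -2, so (2,1) = -2.
Column 3 needs -4; the known cells sum to 2, so (4,3) = -6.
Using column 4: -10 + (-8) + 0 + ? → (3,4) = -4 − (-18) = 14.
Using row 2: -2 + 2 + (-8) + ? → (2,2) = -4 − (-8) = 4.
From row 3, -4 − (8 + (-12) + 14) gives (3,2) = -14.
Row 4 needs -4; the known cells sum to 0, so (4,2) = -4.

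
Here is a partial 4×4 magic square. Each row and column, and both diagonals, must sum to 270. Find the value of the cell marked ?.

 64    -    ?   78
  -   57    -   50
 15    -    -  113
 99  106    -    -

43

The remaining cell in column 1 is (2,1) = 270 − 178 = 92.
Column 4: 78 + 50 + 113 + ? = 270, so (4,4) = 29.
The remaining cell in main diagonal is (3,3) = 270 − 150 = 120.
The remaining cell in row 2 is (2,3) = 270 − 199 = 71.
Row 3 must total 270; the given cells sum to 248, so (3,2) = 22.
Using row 4: 99 + 106 + 29 + ? → (4,3) = 270 − 234 = 36.
Using column 2: 57 + 22 + 106 + ? → (1,2) = 270 − 185 = 85.
Column 3 needs 270; the known cells sum to 227, so (1,3) = 43.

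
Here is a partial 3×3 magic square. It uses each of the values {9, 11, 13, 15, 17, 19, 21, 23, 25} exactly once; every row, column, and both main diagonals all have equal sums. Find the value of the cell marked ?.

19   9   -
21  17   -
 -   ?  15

The 9 entries sum to 153, so each line sums to 153/3 = 51.
Row 1 needs 51; the known cells sum to 28, so (1,3) = 23.
Row 2 needs 51; the known cells sum to 38, so (2,3) = 13.
The remaining cell in column 1 is (3,1) = 51 − 40 = 11.
Column 2 needs 51; the known cells sum to 26, so (3,2) = 25.

25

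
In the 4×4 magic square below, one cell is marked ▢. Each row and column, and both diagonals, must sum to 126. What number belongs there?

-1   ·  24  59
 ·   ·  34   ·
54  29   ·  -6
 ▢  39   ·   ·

4

Row 1 must total 126; the given cells sum to 82, so (1,2) = 44.
Row 3 needs 126; the known cells sum to 77, so (3,3) = 49.
The remaining cell in column 2 is (2,2) = 126 − 112 = 14.
Column 3: 24 + 34 + 49 + ? = 126, so (4,3) = 19.
From main diagonal, 126 − (-1 + 14 + 49) gives (4,4) = 64.
Using anti-diagonal: 59 + 34 + 29 + ? → (4,1) = 126 − 122 = 4.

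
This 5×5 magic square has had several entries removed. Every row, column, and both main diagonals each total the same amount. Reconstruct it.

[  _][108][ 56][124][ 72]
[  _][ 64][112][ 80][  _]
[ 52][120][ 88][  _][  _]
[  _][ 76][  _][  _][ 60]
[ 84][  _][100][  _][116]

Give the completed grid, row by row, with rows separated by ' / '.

Anti-diagonal is already complete: 72 + 80 + 88 + 76 + 84 = 400, so that is the magic constant.
Row 1 must total 400; the given cells sum to 360, so (1,1) = 40.
Column 2 must total 400; the given cells sum to 368, so (5,2) = 32.
The remaining cell in column 3 is (4,3) = 400 − 356 = 44.
From main diagonal, 400 − (40 + 64 + 88 + 116) gives (4,4) = 92.
The remaining cell in row 4 is (4,1) = 400 − 272 = 128.
Using row 5: 84 + 32 + 100 + 116 + ? → (5,4) = 400 − 332 = 68.
Column 1 needs 400; the known cells sum to 304, so (2,1) = 96.
Column 4 must total 400; the given cells sum to 364, so (3,4) = 36.
From row 2, 400 − (96 + 64 + 112 + 80) gives (2,5) = 48.
Using row 3: 52 + 120 + 88 + 36 + ? → (3,5) = 400 − 296 = 104.

40 108 56 124 72 / 96 64 112 80 48 / 52 120 88 36 104 / 128 76 44 92 60 / 84 32 100 68 116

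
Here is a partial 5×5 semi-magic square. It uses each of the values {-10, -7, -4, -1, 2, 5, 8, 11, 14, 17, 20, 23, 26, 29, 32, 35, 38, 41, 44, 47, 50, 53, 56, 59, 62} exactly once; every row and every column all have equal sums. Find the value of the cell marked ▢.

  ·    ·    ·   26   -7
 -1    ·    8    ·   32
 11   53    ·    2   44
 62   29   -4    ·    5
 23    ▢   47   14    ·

The 25 entries sum to 650, so each line sums to 650/5 = 130.
The remaining cell in row 3 is (3,3) = 130 − 110 = 20.
Row 4 needs 130; the known cells sum to 92, so (4,4) = 38.
The remaining cell in column 1 is (1,1) = 130 − 95 = 35.
From column 3, 130 − (8 + 20 + (-4) + 47) gives (1,3) = 59.
The remaining cell in column 4 is (2,4) = 130 − 80 = 50.
Column 5: -7 + 32 + 44 + 5 + ? = 130, so (5,5) = 56.
Row 1 must total 130; the given cells sum to 113, so (1,2) = 17.
From row 2, 130 − (-1 + 8 + 50 + 32) gives (2,2) = 41.
Row 5 needs 130; the known cells sum to 140, so (5,2) = -10.

-10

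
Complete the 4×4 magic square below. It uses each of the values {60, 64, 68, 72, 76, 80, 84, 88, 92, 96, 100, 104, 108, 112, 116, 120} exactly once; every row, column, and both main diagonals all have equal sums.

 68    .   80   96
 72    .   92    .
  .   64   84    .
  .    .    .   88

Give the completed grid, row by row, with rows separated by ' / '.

68 116 80 96 / 72 120 92 76 / 112 64 84 100 / 108 60 104 88

The 16 entries sum to 1440, so each line sums to 1440/4 = 360.
The remaining cell in row 1 is (1,2) = 360 − 244 = 116.
Using column 3: 80 + 92 + 84 + ? → (4,3) = 360 − 256 = 104.
Main diagonal needs 360; the known cells sum to 240, so (2,2) = 120.
Anti-diagonal needs 360; the known cells sum to 252, so (4,1) = 108.
From row 2, 360 − (72 + 120 + 92) gives (2,4) = 76.
The remaining cell in row 4 is (4,2) = 360 − 300 = 60.
Column 1 must total 360; the given cells sum to 248, so (3,1) = 112.
Column 4 needs 360; the known cells sum to 260, so (3,4) = 100.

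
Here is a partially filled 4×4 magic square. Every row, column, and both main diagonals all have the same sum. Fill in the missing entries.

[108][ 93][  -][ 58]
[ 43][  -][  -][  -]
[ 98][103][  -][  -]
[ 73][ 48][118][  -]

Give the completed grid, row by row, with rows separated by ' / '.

108 93 63 58 / 43 78 88 113 / 98 103 53 68 / 73 48 118 83

Column 1 is already complete: 108 + 43 + 98 + 73 = 322, so that is the magic constant.
Row 1 needs 322; the known cells sum to 259, so (1,3) = 63.
From row 4, 322 − (73 + 48 + 118) gives (4,4) = 83.
From column 2, 322 − (93 + 103 + 48) gives (2,2) = 78.
Using main diagonal: 108 + 78 + 83 + ? → (3,3) = 322 − 269 = 53.
Anti-diagonal must total 322; the given cells sum to 234, so (2,3) = 88.
Row 2 must total 322; the given cells sum to 209, so (2,4) = 113.
From row 3, 322 − (98 + 103 + 53) gives (3,4) = 68.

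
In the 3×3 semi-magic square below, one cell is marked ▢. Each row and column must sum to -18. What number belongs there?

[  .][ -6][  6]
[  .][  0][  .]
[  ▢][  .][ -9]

3

From row 1, -18 − (-6 + 6) gives (1,1) = -18.
The remaining cell in column 2 is (3,2) = -18 − (-6) = -12.
Column 3 must total -18; the given cells sum to -3, so (2,3) = -15.
The remaining cell in row 2 is (2,1) = -18 − (-15) = -3.
Row 3: -12 + (-9) + ? = -18, so (3,1) = 3.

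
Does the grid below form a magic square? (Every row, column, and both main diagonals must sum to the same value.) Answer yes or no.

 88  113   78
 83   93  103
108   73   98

Row 1: 88 + 113 + 78 = 279.
Row 2: 83 + 93 + 103 = 279.
Row 3: 108 + 73 + 98 = 279.
Column 1: 88 + 83 + 108 = 279.
Column 2: 113 + 93 + 73 = 279.
Column 3: 78 + 103 + 98 = 279.
Main diagonal: 88 + 93 + 98 = 279.
Anti-diagonal: 78 + 93 + 108 = 279.
All lines sum to 279.

Yes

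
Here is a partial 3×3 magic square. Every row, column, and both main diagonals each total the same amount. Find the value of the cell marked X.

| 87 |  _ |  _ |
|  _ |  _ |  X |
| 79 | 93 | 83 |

Row 3 is complete and sums to 255; that is the magic constant.
Column 1 must total 255; the given cells sum to 166, so (2,1) = 89.
Main diagonal needs 255; the known cells sum to 170, so (2,2) = 85.
Using anti-diagonal: 85 + 79 + ? → (1,3) = 255 − 164 = 91.
Row 1: 87 + 91 + ? = 255, so (1,2) = 77.
From row 2, 255 − (89 + 85) gives (2,3) = 81.

81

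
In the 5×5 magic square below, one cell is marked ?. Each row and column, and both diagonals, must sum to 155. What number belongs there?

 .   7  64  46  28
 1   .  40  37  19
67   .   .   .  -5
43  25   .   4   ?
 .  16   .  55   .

Row 1 needs 155; the known cells sum to 145, so (1,1) = 10.
Using row 2: 1 + 40 + 37 + 19 + ? → (2,2) = 155 − 97 = 58.
The remaining cell in column 1 is (5,1) = 155 − 121 = 34.
Column 2 must total 155; the given cells sum to 106, so (3,2) = 49.
Column 4 must total 155; the given cells sum to 142, so (3,4) = 13.
The remaining cell in anti-diagonal is (3,3) = 155 − 124 = 31.
Using main diagonal: 10 + 58 + 31 + 4 + ? → (5,5) = 155 − 103 = 52.
Row 5 must total 155; the given cells sum to 157, so (5,3) = -2.
From column 3, 155 − (64 + 40 + 31 + (-2)) gives (4,3) = 22.
Column 5 must total 155; the given cells sum to 94, so (4,5) = 61.

61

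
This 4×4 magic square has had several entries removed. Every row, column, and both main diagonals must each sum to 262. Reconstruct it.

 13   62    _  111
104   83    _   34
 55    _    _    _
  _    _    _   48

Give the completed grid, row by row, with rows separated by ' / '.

Using row 1: 13 + 62 + 111 + ? → (1,3) = 262 − 186 = 76.
Using row 2: 104 + 83 + 34 + ? → (2,3) = 262 − 221 = 41.
Using column 1: 13 + 104 + 55 + ? → (4,1) = 262 − 172 = 90.
Column 4: 111 + 34 + 48 + ? = 262, so (3,4) = 69.
Main diagonal needs 262; the known cells sum to 144, so (3,3) = 118.
Anti-diagonal needs 262; the known cells sum to 242, so (3,2) = 20.
The remaining cell in column 2 is (4,2) = 262 − 165 = 97.
Column 3 must total 262; the given cells sum to 235, so (4,3) = 27.

13 62 76 111 / 104 83 41 34 / 55 20 118 69 / 90 97 27 48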